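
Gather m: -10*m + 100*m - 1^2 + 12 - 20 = 90*m - 9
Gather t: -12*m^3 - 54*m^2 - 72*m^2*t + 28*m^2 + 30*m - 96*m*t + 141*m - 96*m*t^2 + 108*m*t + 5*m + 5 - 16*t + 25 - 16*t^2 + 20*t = -12*m^3 - 26*m^2 + 176*m + t^2*(-96*m - 16) + t*(-72*m^2 + 12*m + 4) + 30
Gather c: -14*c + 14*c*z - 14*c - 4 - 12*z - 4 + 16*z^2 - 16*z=c*(14*z - 28) + 16*z^2 - 28*z - 8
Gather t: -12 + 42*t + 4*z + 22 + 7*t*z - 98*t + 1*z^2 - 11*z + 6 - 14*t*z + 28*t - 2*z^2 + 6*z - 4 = t*(-7*z - 28) - z^2 - z + 12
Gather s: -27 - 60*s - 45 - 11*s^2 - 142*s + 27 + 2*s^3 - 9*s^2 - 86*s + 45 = 2*s^3 - 20*s^2 - 288*s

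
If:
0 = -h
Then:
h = 0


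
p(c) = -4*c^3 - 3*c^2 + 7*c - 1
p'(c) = -12*c^2 - 6*c + 7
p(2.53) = -67.27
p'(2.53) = -84.99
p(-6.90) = 1121.91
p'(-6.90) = -522.92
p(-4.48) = 267.09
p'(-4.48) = -206.96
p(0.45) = 1.18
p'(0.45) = 1.87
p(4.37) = -361.51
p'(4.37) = -248.38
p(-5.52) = 541.74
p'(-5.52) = -325.52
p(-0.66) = -5.78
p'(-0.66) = 5.73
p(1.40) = -8.06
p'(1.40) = -24.92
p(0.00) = -1.00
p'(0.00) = 7.00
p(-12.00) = 6395.00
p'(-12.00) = -1649.00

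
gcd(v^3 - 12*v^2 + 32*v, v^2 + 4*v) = v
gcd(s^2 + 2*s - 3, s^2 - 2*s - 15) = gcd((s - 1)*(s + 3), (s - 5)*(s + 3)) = s + 3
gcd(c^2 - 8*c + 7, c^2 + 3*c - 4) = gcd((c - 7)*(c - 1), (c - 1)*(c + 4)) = c - 1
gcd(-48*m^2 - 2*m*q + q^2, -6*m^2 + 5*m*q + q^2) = 6*m + q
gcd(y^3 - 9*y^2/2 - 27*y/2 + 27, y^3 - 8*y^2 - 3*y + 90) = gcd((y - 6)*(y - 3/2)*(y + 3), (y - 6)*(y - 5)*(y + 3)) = y^2 - 3*y - 18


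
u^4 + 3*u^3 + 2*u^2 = u^2*(u + 1)*(u + 2)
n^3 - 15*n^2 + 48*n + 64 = (n - 8)^2*(n + 1)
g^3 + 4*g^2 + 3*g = g*(g + 1)*(g + 3)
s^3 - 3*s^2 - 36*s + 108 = (s - 6)*(s - 3)*(s + 6)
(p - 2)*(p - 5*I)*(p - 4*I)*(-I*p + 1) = -I*p^4 - 8*p^3 + 2*I*p^3 + 16*p^2 + 11*I*p^2 - 20*p - 22*I*p + 40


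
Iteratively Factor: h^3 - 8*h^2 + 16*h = (h - 4)*(h^2 - 4*h) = h*(h - 4)*(h - 4)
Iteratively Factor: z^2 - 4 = (z + 2)*(z - 2)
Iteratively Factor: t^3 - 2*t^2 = (t)*(t^2 - 2*t) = t^2*(t - 2)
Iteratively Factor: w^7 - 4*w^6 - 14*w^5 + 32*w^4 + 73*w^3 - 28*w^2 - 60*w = (w - 5)*(w^6 + w^5 - 9*w^4 - 13*w^3 + 8*w^2 + 12*w) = (w - 5)*(w + 1)*(w^5 - 9*w^3 - 4*w^2 + 12*w) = (w - 5)*(w + 1)*(w + 2)*(w^4 - 2*w^3 - 5*w^2 + 6*w) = (w - 5)*(w - 1)*(w + 1)*(w + 2)*(w^3 - w^2 - 6*w) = (w - 5)*(w - 1)*(w + 1)*(w + 2)^2*(w^2 - 3*w) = (w - 5)*(w - 3)*(w - 1)*(w + 1)*(w + 2)^2*(w)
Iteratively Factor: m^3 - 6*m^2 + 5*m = (m)*(m^2 - 6*m + 5) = m*(m - 5)*(m - 1)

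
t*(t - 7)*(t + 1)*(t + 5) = t^4 - t^3 - 37*t^2 - 35*t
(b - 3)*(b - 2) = b^2 - 5*b + 6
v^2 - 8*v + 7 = (v - 7)*(v - 1)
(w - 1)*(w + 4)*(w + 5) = w^3 + 8*w^2 + 11*w - 20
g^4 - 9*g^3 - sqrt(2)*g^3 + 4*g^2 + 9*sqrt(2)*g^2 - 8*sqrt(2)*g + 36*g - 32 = (g - 8)*(g - 1)*(g - 2*sqrt(2))*(g + sqrt(2))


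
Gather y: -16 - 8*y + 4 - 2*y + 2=-10*y - 10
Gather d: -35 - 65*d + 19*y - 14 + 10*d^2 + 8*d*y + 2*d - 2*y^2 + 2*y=10*d^2 + d*(8*y - 63) - 2*y^2 + 21*y - 49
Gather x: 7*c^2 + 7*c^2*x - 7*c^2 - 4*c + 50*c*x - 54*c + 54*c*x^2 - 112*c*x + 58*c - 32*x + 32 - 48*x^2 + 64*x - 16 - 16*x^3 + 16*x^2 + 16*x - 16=-16*x^3 + x^2*(54*c - 32) + x*(7*c^2 - 62*c + 48)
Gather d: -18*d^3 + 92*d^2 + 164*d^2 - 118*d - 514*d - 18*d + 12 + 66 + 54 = -18*d^3 + 256*d^2 - 650*d + 132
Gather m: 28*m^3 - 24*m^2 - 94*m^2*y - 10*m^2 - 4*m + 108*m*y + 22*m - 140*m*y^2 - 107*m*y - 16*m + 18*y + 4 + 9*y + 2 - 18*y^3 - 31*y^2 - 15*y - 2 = 28*m^3 + m^2*(-94*y - 34) + m*(-140*y^2 + y + 2) - 18*y^3 - 31*y^2 + 12*y + 4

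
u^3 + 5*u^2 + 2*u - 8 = (u - 1)*(u + 2)*(u + 4)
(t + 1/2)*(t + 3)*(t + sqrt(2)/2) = t^3 + sqrt(2)*t^2/2 + 7*t^2/2 + 3*t/2 + 7*sqrt(2)*t/4 + 3*sqrt(2)/4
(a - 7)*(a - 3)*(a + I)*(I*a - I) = I*a^4 - a^3 - 11*I*a^3 + 11*a^2 + 31*I*a^2 - 31*a - 21*I*a + 21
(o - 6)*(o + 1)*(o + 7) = o^3 + 2*o^2 - 41*o - 42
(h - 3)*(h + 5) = h^2 + 2*h - 15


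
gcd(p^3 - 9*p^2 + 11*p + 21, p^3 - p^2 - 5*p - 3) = p^2 - 2*p - 3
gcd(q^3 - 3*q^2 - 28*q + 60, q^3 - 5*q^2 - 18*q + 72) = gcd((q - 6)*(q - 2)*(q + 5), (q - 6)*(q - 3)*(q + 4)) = q - 6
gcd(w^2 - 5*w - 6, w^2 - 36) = w - 6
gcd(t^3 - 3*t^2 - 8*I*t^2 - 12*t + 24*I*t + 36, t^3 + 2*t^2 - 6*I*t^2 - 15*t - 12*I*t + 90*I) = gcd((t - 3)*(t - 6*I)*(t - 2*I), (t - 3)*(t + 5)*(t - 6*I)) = t^2 + t*(-3 - 6*I) + 18*I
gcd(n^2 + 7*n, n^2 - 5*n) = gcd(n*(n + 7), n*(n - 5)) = n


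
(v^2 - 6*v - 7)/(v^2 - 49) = (v + 1)/(v + 7)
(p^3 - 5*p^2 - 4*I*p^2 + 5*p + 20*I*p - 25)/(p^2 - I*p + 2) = (p^2 - 5*p*(1 + I) + 25*I)/(p - 2*I)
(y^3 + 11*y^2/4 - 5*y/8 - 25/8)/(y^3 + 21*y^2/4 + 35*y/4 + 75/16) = 2*(y - 1)/(2*y + 3)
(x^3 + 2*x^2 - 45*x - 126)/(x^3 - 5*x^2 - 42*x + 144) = (x^2 - 4*x - 21)/(x^2 - 11*x + 24)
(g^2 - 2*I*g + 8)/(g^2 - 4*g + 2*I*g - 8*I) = (g - 4*I)/(g - 4)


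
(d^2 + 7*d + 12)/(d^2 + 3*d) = (d + 4)/d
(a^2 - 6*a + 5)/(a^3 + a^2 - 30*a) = (a - 1)/(a*(a + 6))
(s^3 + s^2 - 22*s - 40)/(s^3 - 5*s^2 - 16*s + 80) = (s + 2)/(s - 4)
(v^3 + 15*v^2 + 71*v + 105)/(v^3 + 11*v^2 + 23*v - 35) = (v + 3)/(v - 1)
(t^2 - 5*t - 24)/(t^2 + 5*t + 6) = (t - 8)/(t + 2)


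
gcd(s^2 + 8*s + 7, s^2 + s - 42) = s + 7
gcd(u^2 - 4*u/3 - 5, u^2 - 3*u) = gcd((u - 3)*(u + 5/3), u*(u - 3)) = u - 3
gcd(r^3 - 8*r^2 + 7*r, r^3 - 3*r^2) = r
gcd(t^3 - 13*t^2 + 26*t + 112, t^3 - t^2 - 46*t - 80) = t^2 - 6*t - 16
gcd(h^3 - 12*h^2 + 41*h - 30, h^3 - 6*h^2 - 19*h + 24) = h - 1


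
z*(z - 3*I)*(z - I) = z^3 - 4*I*z^2 - 3*z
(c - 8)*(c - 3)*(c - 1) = c^3 - 12*c^2 + 35*c - 24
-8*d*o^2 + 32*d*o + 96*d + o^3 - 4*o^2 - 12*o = (-8*d + o)*(o - 6)*(o + 2)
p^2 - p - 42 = (p - 7)*(p + 6)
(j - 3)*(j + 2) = j^2 - j - 6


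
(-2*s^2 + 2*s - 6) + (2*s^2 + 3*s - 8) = 5*s - 14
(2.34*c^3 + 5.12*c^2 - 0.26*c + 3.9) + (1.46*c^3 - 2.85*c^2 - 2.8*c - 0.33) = 3.8*c^3 + 2.27*c^2 - 3.06*c + 3.57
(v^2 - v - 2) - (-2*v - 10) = v^2 + v + 8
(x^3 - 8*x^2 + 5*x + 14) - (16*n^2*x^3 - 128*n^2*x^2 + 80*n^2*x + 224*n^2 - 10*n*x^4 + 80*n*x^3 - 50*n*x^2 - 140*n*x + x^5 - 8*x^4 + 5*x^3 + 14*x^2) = -16*n^2*x^3 + 128*n^2*x^2 - 80*n^2*x - 224*n^2 + 10*n*x^4 - 80*n*x^3 + 50*n*x^2 + 140*n*x - x^5 + 8*x^4 - 4*x^3 - 22*x^2 + 5*x + 14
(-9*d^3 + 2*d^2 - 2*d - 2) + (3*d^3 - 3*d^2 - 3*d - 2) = -6*d^3 - d^2 - 5*d - 4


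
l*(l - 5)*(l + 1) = l^3 - 4*l^2 - 5*l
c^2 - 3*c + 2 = (c - 2)*(c - 1)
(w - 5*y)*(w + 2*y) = w^2 - 3*w*y - 10*y^2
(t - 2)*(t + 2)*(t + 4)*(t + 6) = t^4 + 10*t^3 + 20*t^2 - 40*t - 96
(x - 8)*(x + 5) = x^2 - 3*x - 40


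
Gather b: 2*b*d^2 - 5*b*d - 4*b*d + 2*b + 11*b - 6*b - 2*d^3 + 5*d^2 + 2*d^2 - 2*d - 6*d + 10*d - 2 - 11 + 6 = b*(2*d^2 - 9*d + 7) - 2*d^3 + 7*d^2 + 2*d - 7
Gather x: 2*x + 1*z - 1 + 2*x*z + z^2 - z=x*(2*z + 2) + z^2 - 1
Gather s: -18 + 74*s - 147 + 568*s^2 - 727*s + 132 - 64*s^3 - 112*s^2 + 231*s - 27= -64*s^3 + 456*s^2 - 422*s - 60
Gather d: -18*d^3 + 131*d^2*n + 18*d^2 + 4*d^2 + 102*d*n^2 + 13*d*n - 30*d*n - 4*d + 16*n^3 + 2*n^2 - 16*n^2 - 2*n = -18*d^3 + d^2*(131*n + 22) + d*(102*n^2 - 17*n - 4) + 16*n^3 - 14*n^2 - 2*n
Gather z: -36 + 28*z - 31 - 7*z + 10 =21*z - 57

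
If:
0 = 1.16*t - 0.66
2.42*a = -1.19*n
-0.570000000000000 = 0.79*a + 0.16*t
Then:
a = -0.84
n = 1.70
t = 0.57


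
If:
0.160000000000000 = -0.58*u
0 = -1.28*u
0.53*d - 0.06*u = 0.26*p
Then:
No Solution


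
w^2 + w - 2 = (w - 1)*(w + 2)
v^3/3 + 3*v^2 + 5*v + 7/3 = (v/3 + 1/3)*(v + 1)*(v + 7)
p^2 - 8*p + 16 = (p - 4)^2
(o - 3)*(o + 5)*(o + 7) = o^3 + 9*o^2 - o - 105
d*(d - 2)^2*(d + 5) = d^4 + d^3 - 16*d^2 + 20*d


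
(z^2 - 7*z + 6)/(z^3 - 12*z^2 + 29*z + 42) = (z - 1)/(z^2 - 6*z - 7)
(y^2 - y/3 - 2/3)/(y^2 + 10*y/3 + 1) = (3*y^2 - y - 2)/(3*y^2 + 10*y + 3)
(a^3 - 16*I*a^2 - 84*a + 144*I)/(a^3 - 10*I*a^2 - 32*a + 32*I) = (a^2 - 12*I*a - 36)/(a^2 - 6*I*a - 8)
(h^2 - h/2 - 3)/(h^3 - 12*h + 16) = (h + 3/2)/(h^2 + 2*h - 8)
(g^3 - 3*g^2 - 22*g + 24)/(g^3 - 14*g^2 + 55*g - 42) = (g + 4)/(g - 7)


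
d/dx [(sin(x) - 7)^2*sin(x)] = (sin(x) - 7)*(3*sin(x) - 7)*cos(x)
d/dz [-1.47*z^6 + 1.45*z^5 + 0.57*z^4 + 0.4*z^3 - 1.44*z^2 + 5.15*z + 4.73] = -8.82*z^5 + 7.25*z^4 + 2.28*z^3 + 1.2*z^2 - 2.88*z + 5.15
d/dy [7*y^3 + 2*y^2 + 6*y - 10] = 21*y^2 + 4*y + 6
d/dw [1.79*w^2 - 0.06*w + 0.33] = 3.58*w - 0.06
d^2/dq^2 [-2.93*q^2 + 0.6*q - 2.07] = -5.86000000000000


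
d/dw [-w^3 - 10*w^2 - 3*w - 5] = -3*w^2 - 20*w - 3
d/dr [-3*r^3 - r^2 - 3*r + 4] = -9*r^2 - 2*r - 3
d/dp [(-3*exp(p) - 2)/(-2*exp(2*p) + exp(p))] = 2*(-3*exp(2*p) - 4*exp(p) + 1)*exp(-p)/(4*exp(2*p) - 4*exp(p) + 1)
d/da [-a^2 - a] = -2*a - 1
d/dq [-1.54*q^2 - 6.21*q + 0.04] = -3.08*q - 6.21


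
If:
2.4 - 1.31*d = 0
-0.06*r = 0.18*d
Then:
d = 1.83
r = -5.50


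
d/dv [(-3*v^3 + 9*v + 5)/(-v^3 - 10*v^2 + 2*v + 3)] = (30*v^4 + 6*v^3 + 78*v^2 + 100*v + 17)/(v^6 + 20*v^5 + 96*v^4 - 46*v^3 - 56*v^2 + 12*v + 9)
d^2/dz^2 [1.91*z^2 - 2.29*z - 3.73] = 3.82000000000000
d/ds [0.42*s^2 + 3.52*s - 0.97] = 0.84*s + 3.52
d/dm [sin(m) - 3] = cos(m)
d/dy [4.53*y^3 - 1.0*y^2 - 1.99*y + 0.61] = 13.59*y^2 - 2.0*y - 1.99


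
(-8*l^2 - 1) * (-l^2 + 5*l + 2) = 8*l^4 - 40*l^3 - 15*l^2 - 5*l - 2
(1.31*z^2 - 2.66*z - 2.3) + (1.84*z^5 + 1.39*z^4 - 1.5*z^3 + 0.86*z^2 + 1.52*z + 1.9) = 1.84*z^5 + 1.39*z^4 - 1.5*z^3 + 2.17*z^2 - 1.14*z - 0.4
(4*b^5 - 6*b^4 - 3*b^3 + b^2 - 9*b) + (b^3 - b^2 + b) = 4*b^5 - 6*b^4 - 2*b^3 - 8*b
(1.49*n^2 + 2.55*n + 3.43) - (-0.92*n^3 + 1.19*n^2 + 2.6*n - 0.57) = 0.92*n^3 + 0.3*n^2 - 0.0500000000000003*n + 4.0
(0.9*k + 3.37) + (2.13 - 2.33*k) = 5.5 - 1.43*k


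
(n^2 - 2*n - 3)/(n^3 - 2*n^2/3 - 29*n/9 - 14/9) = 9*(n - 3)/(9*n^2 - 15*n - 14)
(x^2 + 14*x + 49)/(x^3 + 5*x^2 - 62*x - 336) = (x + 7)/(x^2 - 2*x - 48)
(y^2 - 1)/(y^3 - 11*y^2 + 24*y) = (y^2 - 1)/(y*(y^2 - 11*y + 24))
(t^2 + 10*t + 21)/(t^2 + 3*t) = (t + 7)/t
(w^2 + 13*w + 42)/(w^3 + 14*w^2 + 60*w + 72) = (w + 7)/(w^2 + 8*w + 12)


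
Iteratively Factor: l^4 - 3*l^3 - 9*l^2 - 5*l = (l)*(l^3 - 3*l^2 - 9*l - 5) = l*(l - 5)*(l^2 + 2*l + 1) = l*(l - 5)*(l + 1)*(l + 1)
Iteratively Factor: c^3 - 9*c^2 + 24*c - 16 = (c - 4)*(c^2 - 5*c + 4) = (c - 4)^2*(c - 1)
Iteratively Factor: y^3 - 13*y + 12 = (y + 4)*(y^2 - 4*y + 3) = (y - 3)*(y + 4)*(y - 1)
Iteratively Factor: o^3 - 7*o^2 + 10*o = (o - 2)*(o^2 - 5*o) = o*(o - 2)*(o - 5)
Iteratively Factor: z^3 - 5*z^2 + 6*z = (z - 3)*(z^2 - 2*z) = (z - 3)*(z - 2)*(z)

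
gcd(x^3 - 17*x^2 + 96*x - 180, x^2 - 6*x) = x - 6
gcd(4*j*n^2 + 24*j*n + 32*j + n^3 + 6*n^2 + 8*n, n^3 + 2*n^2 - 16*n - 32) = n^2 + 6*n + 8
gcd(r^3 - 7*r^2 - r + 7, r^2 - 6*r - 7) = r^2 - 6*r - 7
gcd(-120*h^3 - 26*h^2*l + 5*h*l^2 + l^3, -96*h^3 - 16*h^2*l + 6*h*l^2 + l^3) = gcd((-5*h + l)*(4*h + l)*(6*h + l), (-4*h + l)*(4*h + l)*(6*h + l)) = 24*h^2 + 10*h*l + l^2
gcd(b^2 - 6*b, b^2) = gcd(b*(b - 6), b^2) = b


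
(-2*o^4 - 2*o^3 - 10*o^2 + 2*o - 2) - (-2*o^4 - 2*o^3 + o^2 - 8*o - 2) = -11*o^2 + 10*o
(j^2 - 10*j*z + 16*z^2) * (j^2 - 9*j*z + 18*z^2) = j^4 - 19*j^3*z + 124*j^2*z^2 - 324*j*z^3 + 288*z^4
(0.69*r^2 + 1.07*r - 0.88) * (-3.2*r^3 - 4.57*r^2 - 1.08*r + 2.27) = -2.208*r^5 - 6.5773*r^4 - 2.8191*r^3 + 4.4323*r^2 + 3.3793*r - 1.9976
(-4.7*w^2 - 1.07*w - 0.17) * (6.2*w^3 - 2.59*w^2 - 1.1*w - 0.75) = -29.14*w^5 + 5.539*w^4 + 6.8873*w^3 + 5.1423*w^2 + 0.9895*w + 0.1275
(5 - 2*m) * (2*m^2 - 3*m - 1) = -4*m^3 + 16*m^2 - 13*m - 5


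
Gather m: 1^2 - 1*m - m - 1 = -2*m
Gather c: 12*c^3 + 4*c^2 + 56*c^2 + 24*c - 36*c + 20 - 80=12*c^3 + 60*c^2 - 12*c - 60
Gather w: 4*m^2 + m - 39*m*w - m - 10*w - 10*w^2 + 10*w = 4*m^2 - 39*m*w - 10*w^2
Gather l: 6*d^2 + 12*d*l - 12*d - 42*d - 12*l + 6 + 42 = 6*d^2 - 54*d + l*(12*d - 12) + 48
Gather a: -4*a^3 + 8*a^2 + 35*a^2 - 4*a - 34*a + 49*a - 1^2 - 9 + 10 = -4*a^3 + 43*a^2 + 11*a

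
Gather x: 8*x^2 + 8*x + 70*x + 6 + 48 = 8*x^2 + 78*x + 54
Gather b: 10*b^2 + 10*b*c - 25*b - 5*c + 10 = 10*b^2 + b*(10*c - 25) - 5*c + 10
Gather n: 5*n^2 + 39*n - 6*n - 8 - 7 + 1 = 5*n^2 + 33*n - 14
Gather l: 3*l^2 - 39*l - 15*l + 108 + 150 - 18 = 3*l^2 - 54*l + 240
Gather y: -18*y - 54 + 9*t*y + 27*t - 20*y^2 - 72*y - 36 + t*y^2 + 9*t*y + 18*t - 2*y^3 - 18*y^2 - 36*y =45*t - 2*y^3 + y^2*(t - 38) + y*(18*t - 126) - 90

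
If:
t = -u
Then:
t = -u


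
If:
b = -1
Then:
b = -1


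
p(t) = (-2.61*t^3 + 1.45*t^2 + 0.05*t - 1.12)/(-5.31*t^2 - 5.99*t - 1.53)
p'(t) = (10.62*t + 5.99)*(-2.61*t^3 + 1.45*t^2 + 0.05*t - 1.12)/(-5.31*t^2 - 5.99*t - 1.53)^2 + (-7.83*t^2 + 2.9*t + 0.05)/(-5.31*t^2 - 5.99*t - 1.53)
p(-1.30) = -2.58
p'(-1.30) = -1.17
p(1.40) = 0.26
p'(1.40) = 0.28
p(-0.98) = -3.53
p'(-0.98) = -6.95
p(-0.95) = -3.77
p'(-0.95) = -8.96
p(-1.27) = -2.61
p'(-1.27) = -1.34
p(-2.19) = -2.39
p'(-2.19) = 0.19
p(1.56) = 0.31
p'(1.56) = 0.31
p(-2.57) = -2.48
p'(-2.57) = 0.29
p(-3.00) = -2.62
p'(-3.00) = 0.36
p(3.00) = 0.87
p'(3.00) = 0.43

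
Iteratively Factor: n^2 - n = (n - 1)*(n)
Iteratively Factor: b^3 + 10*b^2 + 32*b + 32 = (b + 4)*(b^2 + 6*b + 8) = (b + 4)^2*(b + 2)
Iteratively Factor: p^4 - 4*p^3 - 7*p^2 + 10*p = (p + 2)*(p^3 - 6*p^2 + 5*p) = p*(p + 2)*(p^2 - 6*p + 5) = p*(p - 5)*(p + 2)*(p - 1)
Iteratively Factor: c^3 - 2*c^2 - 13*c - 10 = (c + 2)*(c^2 - 4*c - 5) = (c - 5)*(c + 2)*(c + 1)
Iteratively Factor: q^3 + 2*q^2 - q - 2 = (q + 1)*(q^2 + q - 2) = (q + 1)*(q + 2)*(q - 1)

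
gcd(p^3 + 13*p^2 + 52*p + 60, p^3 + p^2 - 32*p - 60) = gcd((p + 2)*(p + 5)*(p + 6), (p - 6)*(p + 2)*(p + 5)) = p^2 + 7*p + 10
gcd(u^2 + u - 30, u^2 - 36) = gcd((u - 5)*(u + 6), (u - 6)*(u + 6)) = u + 6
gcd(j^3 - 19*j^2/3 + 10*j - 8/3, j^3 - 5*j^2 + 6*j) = j - 2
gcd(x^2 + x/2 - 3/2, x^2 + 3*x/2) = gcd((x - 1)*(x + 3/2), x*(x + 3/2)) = x + 3/2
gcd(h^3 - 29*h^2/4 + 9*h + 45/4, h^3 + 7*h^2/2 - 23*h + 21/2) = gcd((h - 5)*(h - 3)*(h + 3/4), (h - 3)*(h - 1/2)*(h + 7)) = h - 3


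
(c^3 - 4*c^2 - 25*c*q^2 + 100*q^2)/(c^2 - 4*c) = c - 25*q^2/c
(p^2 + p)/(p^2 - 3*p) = (p + 1)/(p - 3)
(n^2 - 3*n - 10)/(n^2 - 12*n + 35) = (n + 2)/(n - 7)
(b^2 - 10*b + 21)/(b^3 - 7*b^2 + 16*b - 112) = (b - 3)/(b^2 + 16)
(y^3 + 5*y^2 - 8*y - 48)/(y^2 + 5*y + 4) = (y^2 + y - 12)/(y + 1)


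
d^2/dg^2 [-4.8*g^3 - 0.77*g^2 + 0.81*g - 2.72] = -28.8*g - 1.54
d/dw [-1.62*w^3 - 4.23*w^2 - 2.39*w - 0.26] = -4.86*w^2 - 8.46*w - 2.39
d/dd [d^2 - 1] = 2*d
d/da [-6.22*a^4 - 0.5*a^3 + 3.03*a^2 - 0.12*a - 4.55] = -24.88*a^3 - 1.5*a^2 + 6.06*a - 0.12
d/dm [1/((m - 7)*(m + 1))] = 2*(3 - m)/(m^4 - 12*m^3 + 22*m^2 + 84*m + 49)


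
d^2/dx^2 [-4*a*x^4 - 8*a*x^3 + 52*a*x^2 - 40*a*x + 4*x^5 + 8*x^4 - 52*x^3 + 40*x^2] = -48*a*x^2 - 48*a*x + 104*a + 80*x^3 + 96*x^2 - 312*x + 80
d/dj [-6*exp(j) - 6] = -6*exp(j)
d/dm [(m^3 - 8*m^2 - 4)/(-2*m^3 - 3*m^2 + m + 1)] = (-19*m^4 + 2*m^3 - 29*m^2 - 40*m + 4)/(4*m^6 + 12*m^5 + 5*m^4 - 10*m^3 - 5*m^2 + 2*m + 1)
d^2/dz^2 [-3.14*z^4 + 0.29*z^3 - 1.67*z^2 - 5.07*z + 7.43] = -37.68*z^2 + 1.74*z - 3.34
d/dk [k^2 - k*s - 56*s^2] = 2*k - s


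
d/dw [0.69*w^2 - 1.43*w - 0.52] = 1.38*w - 1.43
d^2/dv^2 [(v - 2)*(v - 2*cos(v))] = 2*(v - 2)*cos(v) + 4*sin(v) + 2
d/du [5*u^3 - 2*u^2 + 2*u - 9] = 15*u^2 - 4*u + 2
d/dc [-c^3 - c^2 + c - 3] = -3*c^2 - 2*c + 1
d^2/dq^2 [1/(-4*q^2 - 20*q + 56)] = (q^2 + 5*q - (2*q + 5)^2 - 14)/(2*(q^2 + 5*q - 14)^3)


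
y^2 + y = y*(y + 1)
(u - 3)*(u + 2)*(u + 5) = u^3 + 4*u^2 - 11*u - 30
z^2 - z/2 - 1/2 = (z - 1)*(z + 1/2)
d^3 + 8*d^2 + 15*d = d*(d + 3)*(d + 5)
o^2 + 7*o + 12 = (o + 3)*(o + 4)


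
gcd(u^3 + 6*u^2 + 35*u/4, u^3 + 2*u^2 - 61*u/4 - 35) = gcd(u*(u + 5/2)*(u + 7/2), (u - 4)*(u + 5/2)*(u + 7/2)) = u^2 + 6*u + 35/4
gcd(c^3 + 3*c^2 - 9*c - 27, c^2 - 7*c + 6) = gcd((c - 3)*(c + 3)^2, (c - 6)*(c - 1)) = 1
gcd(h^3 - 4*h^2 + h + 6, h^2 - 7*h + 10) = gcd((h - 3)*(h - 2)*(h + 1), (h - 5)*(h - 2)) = h - 2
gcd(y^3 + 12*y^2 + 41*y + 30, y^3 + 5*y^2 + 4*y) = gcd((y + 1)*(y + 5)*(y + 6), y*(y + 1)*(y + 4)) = y + 1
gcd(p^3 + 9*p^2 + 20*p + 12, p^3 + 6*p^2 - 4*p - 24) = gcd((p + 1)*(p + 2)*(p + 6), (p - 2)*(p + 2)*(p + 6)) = p^2 + 8*p + 12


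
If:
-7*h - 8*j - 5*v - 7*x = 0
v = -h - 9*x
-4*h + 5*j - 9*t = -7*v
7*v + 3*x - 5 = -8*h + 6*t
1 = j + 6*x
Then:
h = 1051/1081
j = 331/1081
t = -5927/3243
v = -2176/1081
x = 125/1081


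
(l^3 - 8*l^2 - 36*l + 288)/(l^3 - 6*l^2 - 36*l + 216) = (l - 8)/(l - 6)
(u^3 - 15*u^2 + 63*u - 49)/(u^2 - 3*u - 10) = (-u^3 + 15*u^2 - 63*u + 49)/(-u^2 + 3*u + 10)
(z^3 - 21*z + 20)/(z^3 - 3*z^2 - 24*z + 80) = (z - 1)/(z - 4)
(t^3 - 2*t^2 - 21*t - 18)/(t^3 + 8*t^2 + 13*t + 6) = (t^2 - 3*t - 18)/(t^2 + 7*t + 6)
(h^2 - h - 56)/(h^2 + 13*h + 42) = (h - 8)/(h + 6)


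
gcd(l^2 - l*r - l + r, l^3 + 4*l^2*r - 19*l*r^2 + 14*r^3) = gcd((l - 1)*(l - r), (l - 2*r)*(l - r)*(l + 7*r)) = -l + r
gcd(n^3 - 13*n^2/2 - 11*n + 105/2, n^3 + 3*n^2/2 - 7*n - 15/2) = n^2 + n/2 - 15/2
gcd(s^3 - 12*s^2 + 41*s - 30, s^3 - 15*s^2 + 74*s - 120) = s^2 - 11*s + 30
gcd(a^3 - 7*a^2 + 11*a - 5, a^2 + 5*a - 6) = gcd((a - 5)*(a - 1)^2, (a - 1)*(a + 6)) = a - 1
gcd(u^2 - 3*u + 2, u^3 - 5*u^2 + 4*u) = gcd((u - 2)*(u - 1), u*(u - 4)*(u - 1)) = u - 1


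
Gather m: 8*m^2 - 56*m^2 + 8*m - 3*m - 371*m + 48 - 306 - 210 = -48*m^2 - 366*m - 468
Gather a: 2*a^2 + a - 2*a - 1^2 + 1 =2*a^2 - a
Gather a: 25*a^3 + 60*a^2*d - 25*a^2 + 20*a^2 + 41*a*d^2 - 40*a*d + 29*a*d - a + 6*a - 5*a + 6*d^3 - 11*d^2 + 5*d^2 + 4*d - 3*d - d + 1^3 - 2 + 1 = 25*a^3 + a^2*(60*d - 5) + a*(41*d^2 - 11*d) + 6*d^3 - 6*d^2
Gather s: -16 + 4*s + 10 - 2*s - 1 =2*s - 7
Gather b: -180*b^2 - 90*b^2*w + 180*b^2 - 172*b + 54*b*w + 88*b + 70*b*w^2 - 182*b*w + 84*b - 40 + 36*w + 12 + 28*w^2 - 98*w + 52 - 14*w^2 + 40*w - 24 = -90*b^2*w + b*(70*w^2 - 128*w) + 14*w^2 - 22*w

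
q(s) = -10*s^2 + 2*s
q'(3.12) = -60.40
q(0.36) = -0.58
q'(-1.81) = 38.20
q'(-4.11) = 84.20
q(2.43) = -54.19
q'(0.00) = 2.00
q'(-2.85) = 59.00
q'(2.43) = -46.60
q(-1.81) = -36.38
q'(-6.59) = 133.80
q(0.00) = 0.00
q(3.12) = -91.10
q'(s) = 2 - 20*s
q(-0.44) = -2.82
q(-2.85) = -86.92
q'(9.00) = -178.00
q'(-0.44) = 10.80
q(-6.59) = -447.46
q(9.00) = -792.00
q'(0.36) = -5.20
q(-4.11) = -177.14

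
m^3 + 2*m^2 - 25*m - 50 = (m - 5)*(m + 2)*(m + 5)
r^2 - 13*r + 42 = (r - 7)*(r - 6)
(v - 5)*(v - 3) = v^2 - 8*v + 15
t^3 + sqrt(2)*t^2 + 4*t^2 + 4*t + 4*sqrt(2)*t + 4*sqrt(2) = (t + 2)^2*(t + sqrt(2))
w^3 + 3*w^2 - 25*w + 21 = (w - 3)*(w - 1)*(w + 7)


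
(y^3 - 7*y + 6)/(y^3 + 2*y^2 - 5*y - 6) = (y - 1)/(y + 1)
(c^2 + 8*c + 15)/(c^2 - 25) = (c + 3)/(c - 5)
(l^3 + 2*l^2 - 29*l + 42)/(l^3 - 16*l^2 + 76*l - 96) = (l^2 + 4*l - 21)/(l^2 - 14*l + 48)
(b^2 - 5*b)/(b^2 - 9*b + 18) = b*(b - 5)/(b^2 - 9*b + 18)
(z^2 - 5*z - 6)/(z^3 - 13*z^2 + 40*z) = (z^2 - 5*z - 6)/(z*(z^2 - 13*z + 40))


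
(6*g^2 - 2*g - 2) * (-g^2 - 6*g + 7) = -6*g^4 - 34*g^3 + 56*g^2 - 2*g - 14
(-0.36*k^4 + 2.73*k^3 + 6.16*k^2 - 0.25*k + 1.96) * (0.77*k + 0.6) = -0.2772*k^5 + 1.8861*k^4 + 6.3812*k^3 + 3.5035*k^2 + 1.3592*k + 1.176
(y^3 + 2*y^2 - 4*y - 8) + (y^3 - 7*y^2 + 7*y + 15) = 2*y^3 - 5*y^2 + 3*y + 7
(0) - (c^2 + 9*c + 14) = -c^2 - 9*c - 14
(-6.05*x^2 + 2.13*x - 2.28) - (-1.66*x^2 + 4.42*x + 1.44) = -4.39*x^2 - 2.29*x - 3.72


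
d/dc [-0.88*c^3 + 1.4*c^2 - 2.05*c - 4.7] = -2.64*c^2 + 2.8*c - 2.05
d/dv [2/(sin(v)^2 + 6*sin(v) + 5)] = -4*(sin(v) + 3)*cos(v)/(sin(v)^2 + 6*sin(v) + 5)^2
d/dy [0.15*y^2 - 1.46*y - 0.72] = 0.3*y - 1.46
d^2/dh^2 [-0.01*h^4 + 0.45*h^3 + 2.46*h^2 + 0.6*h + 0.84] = -0.12*h^2 + 2.7*h + 4.92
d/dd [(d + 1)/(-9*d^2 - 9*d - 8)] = (9*d^2 + 18*d + 1)/(81*d^4 + 162*d^3 + 225*d^2 + 144*d + 64)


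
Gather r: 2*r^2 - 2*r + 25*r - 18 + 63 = 2*r^2 + 23*r + 45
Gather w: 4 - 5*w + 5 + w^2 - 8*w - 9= w^2 - 13*w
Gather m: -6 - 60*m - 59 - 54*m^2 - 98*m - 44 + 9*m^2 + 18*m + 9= -45*m^2 - 140*m - 100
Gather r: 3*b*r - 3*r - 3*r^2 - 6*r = -3*r^2 + r*(3*b - 9)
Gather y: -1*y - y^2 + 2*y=-y^2 + y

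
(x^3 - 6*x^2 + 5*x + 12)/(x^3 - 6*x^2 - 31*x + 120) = (x^2 - 3*x - 4)/(x^2 - 3*x - 40)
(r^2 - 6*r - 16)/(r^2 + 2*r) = (r - 8)/r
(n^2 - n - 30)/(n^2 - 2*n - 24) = (n + 5)/(n + 4)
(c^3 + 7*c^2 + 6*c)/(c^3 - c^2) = (c^2 + 7*c + 6)/(c*(c - 1))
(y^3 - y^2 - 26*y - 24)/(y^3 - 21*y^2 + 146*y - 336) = (y^2 + 5*y + 4)/(y^2 - 15*y + 56)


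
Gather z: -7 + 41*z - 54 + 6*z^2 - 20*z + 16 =6*z^2 + 21*z - 45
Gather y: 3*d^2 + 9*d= 3*d^2 + 9*d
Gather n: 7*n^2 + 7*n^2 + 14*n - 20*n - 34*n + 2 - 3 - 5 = 14*n^2 - 40*n - 6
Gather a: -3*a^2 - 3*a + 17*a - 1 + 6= -3*a^2 + 14*a + 5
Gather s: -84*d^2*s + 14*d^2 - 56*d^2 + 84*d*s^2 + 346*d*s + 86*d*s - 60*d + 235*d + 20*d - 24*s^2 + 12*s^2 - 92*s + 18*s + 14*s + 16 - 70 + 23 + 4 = -42*d^2 + 195*d + s^2*(84*d - 12) + s*(-84*d^2 + 432*d - 60) - 27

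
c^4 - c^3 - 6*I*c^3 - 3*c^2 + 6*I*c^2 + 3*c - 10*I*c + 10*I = (c - 1)*(c - 5*I)*(c - 2*I)*(c + I)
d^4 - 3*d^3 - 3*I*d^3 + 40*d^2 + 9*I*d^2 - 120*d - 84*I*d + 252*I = (d - 3)*(d - 7*I)*(d - 2*I)*(d + 6*I)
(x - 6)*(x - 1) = x^2 - 7*x + 6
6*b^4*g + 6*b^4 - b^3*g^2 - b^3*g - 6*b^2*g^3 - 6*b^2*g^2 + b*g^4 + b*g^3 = (-6*b + g)*(-b + g)*(b + g)*(b*g + b)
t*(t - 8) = t^2 - 8*t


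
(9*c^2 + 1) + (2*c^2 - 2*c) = 11*c^2 - 2*c + 1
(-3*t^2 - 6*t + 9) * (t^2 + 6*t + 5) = -3*t^4 - 24*t^3 - 42*t^2 + 24*t + 45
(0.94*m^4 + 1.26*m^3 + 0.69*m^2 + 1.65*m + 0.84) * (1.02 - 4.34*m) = -4.0796*m^5 - 4.5096*m^4 - 1.7094*m^3 - 6.4572*m^2 - 1.9626*m + 0.8568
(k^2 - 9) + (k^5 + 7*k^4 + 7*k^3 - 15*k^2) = k^5 + 7*k^4 + 7*k^3 - 14*k^2 - 9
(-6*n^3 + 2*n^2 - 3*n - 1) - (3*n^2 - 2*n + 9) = -6*n^3 - n^2 - n - 10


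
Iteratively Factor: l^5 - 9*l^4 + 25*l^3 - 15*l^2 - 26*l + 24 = (l - 1)*(l^4 - 8*l^3 + 17*l^2 + 2*l - 24) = (l - 3)*(l - 1)*(l^3 - 5*l^2 + 2*l + 8) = (l - 3)*(l - 1)*(l + 1)*(l^2 - 6*l + 8) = (l - 3)*(l - 2)*(l - 1)*(l + 1)*(l - 4)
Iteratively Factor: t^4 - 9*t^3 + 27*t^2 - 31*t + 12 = (t - 1)*(t^3 - 8*t^2 + 19*t - 12) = (t - 1)^2*(t^2 - 7*t + 12) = (t - 4)*(t - 1)^2*(t - 3)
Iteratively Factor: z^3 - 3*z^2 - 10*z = (z - 5)*(z^2 + 2*z) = z*(z - 5)*(z + 2)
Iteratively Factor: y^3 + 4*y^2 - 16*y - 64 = (y + 4)*(y^2 - 16) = (y + 4)^2*(y - 4)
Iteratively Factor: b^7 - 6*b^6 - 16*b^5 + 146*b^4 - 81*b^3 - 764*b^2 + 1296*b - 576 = (b - 1)*(b^6 - 5*b^5 - 21*b^4 + 125*b^3 + 44*b^2 - 720*b + 576) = (b - 4)*(b - 1)*(b^5 - b^4 - 25*b^3 + 25*b^2 + 144*b - 144) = (b - 4)*(b - 1)*(b + 4)*(b^4 - 5*b^3 - 5*b^2 + 45*b - 36) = (b - 4)*(b - 1)*(b + 3)*(b + 4)*(b^3 - 8*b^2 + 19*b - 12) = (b - 4)*(b - 1)^2*(b + 3)*(b + 4)*(b^2 - 7*b + 12) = (b - 4)^2*(b - 1)^2*(b + 3)*(b + 4)*(b - 3)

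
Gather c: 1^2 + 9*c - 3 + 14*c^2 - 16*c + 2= 14*c^2 - 7*c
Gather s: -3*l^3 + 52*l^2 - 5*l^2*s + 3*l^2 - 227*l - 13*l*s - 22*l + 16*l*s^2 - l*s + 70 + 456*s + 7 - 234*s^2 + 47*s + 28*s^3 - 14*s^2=-3*l^3 + 55*l^2 - 249*l + 28*s^3 + s^2*(16*l - 248) + s*(-5*l^2 - 14*l + 503) + 77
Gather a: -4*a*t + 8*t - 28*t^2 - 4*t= -4*a*t - 28*t^2 + 4*t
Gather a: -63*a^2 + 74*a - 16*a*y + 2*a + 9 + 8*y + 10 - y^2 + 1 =-63*a^2 + a*(76 - 16*y) - y^2 + 8*y + 20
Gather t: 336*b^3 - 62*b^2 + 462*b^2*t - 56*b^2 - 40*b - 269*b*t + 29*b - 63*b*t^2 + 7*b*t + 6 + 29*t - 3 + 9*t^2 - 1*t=336*b^3 - 118*b^2 - 11*b + t^2*(9 - 63*b) + t*(462*b^2 - 262*b + 28) + 3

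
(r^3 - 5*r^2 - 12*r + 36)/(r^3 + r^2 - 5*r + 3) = (r^2 - 8*r + 12)/(r^2 - 2*r + 1)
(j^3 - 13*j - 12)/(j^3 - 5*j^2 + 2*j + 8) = (j + 3)/(j - 2)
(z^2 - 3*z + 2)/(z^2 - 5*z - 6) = (-z^2 + 3*z - 2)/(-z^2 + 5*z + 6)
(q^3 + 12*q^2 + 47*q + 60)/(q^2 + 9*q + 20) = q + 3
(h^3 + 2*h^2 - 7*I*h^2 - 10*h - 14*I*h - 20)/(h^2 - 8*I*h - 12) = (h^2 + h*(2 - 5*I) - 10*I)/(h - 6*I)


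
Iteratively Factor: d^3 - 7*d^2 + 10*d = (d)*(d^2 - 7*d + 10) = d*(d - 5)*(d - 2)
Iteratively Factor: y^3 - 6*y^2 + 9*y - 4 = (y - 1)*(y^2 - 5*y + 4) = (y - 1)^2*(y - 4)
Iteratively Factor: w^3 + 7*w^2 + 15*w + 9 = (w + 3)*(w^2 + 4*w + 3) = (w + 3)^2*(w + 1)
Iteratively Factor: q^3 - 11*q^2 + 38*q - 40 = (q - 2)*(q^2 - 9*q + 20) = (q - 5)*(q - 2)*(q - 4)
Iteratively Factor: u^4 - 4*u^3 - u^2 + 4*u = (u)*(u^3 - 4*u^2 - u + 4) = u*(u - 1)*(u^2 - 3*u - 4) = u*(u - 1)*(u + 1)*(u - 4)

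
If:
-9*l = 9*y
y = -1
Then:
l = 1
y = -1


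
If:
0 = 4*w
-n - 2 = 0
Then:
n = -2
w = 0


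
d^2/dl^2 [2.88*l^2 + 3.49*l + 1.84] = 5.76000000000000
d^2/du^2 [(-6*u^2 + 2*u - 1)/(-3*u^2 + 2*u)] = 2*(18*u^3 + 27*u^2 - 18*u + 4)/(u^3*(27*u^3 - 54*u^2 + 36*u - 8))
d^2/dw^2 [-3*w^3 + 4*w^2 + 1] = 8 - 18*w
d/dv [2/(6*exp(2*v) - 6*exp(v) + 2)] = (3 - 6*exp(v))*exp(v)/(3*exp(2*v) - 3*exp(v) + 1)^2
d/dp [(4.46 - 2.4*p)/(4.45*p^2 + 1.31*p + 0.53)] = (10.68*p^2 - 39.694*p - 7.1146)/(19.8025*p^4 + 11.659*p^3 + 6.4331*p^2 + 1.3886*p + 0.2809)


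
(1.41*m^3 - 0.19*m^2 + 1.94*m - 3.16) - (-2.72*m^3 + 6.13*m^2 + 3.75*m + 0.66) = 4.13*m^3 - 6.32*m^2 - 1.81*m - 3.82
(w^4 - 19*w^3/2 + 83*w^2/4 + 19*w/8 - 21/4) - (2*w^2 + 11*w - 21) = w^4 - 19*w^3/2 + 75*w^2/4 - 69*w/8 + 63/4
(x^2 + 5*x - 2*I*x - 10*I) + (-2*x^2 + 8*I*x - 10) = -x^2 + 5*x + 6*I*x - 10 - 10*I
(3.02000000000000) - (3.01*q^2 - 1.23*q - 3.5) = -3.01*q^2 + 1.23*q + 6.52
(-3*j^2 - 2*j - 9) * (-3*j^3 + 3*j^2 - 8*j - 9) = 9*j^5 - 3*j^4 + 45*j^3 + 16*j^2 + 90*j + 81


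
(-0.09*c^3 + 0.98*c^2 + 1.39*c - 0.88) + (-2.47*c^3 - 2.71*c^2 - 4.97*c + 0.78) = -2.56*c^3 - 1.73*c^2 - 3.58*c - 0.1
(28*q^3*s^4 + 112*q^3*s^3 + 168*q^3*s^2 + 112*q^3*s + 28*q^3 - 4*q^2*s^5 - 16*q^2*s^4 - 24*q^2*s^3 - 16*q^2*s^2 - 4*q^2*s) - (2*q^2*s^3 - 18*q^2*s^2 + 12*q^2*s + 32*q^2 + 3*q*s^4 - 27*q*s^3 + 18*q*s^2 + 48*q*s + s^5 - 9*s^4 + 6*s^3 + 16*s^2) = 28*q^3*s^4 + 112*q^3*s^3 + 168*q^3*s^2 + 112*q^3*s + 28*q^3 - 4*q^2*s^5 - 16*q^2*s^4 - 26*q^2*s^3 + 2*q^2*s^2 - 16*q^2*s - 32*q^2 - 3*q*s^4 + 27*q*s^3 - 18*q*s^2 - 48*q*s - s^5 + 9*s^4 - 6*s^3 - 16*s^2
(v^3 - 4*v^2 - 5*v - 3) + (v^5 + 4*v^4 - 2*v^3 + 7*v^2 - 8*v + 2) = v^5 + 4*v^4 - v^3 + 3*v^2 - 13*v - 1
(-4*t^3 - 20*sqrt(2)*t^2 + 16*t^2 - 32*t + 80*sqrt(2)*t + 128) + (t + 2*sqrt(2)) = -4*t^3 - 20*sqrt(2)*t^2 + 16*t^2 - 31*t + 80*sqrt(2)*t + 2*sqrt(2) + 128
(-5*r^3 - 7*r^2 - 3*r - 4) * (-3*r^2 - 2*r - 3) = 15*r^5 + 31*r^4 + 38*r^3 + 39*r^2 + 17*r + 12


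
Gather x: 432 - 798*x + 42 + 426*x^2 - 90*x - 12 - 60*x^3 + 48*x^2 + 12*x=-60*x^3 + 474*x^2 - 876*x + 462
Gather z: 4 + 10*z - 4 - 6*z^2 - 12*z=-6*z^2 - 2*z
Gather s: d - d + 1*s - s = 0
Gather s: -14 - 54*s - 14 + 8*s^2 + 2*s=8*s^2 - 52*s - 28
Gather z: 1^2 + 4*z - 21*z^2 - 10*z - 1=-21*z^2 - 6*z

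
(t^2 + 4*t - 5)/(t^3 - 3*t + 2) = (t + 5)/(t^2 + t - 2)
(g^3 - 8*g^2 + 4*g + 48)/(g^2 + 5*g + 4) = (g^3 - 8*g^2 + 4*g + 48)/(g^2 + 5*g + 4)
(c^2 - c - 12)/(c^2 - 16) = (c + 3)/(c + 4)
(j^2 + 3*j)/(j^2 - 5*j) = (j + 3)/(j - 5)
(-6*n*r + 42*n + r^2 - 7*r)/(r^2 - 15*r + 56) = (-6*n + r)/(r - 8)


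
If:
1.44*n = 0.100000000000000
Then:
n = 0.07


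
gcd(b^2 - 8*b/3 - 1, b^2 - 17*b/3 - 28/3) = 1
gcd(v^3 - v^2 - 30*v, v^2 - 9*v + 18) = v - 6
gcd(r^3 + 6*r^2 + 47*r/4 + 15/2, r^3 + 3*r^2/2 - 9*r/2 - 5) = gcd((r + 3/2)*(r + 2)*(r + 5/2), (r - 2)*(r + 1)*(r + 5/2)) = r + 5/2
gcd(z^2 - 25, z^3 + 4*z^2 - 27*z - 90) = z - 5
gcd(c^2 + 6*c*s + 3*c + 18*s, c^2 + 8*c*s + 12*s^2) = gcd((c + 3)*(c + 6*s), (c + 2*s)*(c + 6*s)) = c + 6*s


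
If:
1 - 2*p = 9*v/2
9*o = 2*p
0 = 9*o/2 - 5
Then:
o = 10/9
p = 5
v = -2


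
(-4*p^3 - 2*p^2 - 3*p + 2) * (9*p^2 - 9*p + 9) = -36*p^5 + 18*p^4 - 45*p^3 + 27*p^2 - 45*p + 18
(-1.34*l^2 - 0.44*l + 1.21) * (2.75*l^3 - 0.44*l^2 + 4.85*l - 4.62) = -3.685*l^5 - 0.6204*l^4 - 2.9779*l^3 + 3.5244*l^2 + 7.9013*l - 5.5902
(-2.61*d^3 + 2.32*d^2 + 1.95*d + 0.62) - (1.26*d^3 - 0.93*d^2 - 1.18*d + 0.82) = -3.87*d^3 + 3.25*d^2 + 3.13*d - 0.2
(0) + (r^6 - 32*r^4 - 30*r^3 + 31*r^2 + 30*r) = r^6 - 32*r^4 - 30*r^3 + 31*r^2 + 30*r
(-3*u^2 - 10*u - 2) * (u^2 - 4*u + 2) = -3*u^4 + 2*u^3 + 32*u^2 - 12*u - 4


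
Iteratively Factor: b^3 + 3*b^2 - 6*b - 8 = (b - 2)*(b^2 + 5*b + 4) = (b - 2)*(b + 4)*(b + 1)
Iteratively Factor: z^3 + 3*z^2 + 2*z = (z + 1)*(z^2 + 2*z) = z*(z + 1)*(z + 2)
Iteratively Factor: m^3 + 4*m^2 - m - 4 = (m - 1)*(m^2 + 5*m + 4) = (m - 1)*(m + 4)*(m + 1)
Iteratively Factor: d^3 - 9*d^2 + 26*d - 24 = (d - 4)*(d^2 - 5*d + 6) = (d - 4)*(d - 3)*(d - 2)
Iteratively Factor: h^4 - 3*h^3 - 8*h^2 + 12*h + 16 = (h + 1)*(h^3 - 4*h^2 - 4*h + 16) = (h + 1)*(h + 2)*(h^2 - 6*h + 8) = (h - 4)*(h + 1)*(h + 2)*(h - 2)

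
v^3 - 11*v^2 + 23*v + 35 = (v - 7)*(v - 5)*(v + 1)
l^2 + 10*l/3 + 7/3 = (l + 1)*(l + 7/3)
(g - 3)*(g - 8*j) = g^2 - 8*g*j - 3*g + 24*j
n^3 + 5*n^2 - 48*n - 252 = (n - 7)*(n + 6)^2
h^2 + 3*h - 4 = (h - 1)*(h + 4)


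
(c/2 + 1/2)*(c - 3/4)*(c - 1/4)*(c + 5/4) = c^4/2 + 5*c^3/8 - 13*c^2/32 - 53*c/128 + 15/128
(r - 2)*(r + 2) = r^2 - 4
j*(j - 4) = j^2 - 4*j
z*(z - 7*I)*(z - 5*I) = z^3 - 12*I*z^2 - 35*z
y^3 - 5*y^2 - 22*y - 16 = (y - 8)*(y + 1)*(y + 2)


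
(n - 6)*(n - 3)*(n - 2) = n^3 - 11*n^2 + 36*n - 36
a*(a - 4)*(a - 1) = a^3 - 5*a^2 + 4*a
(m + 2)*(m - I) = m^2 + 2*m - I*m - 2*I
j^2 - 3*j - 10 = (j - 5)*(j + 2)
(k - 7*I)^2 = k^2 - 14*I*k - 49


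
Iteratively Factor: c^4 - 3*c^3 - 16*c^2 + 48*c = (c + 4)*(c^3 - 7*c^2 + 12*c) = c*(c + 4)*(c^2 - 7*c + 12) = c*(c - 4)*(c + 4)*(c - 3)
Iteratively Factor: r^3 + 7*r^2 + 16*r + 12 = (r + 2)*(r^2 + 5*r + 6) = (r + 2)^2*(r + 3)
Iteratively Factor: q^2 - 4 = (q + 2)*(q - 2)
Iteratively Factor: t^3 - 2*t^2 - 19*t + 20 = (t - 1)*(t^2 - t - 20) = (t - 5)*(t - 1)*(t + 4)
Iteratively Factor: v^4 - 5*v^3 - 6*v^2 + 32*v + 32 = (v + 1)*(v^3 - 6*v^2 + 32) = (v - 4)*(v + 1)*(v^2 - 2*v - 8) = (v - 4)*(v + 1)*(v + 2)*(v - 4)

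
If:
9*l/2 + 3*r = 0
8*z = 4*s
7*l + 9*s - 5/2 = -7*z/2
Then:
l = 5/14 - 43*z/14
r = 129*z/28 - 15/28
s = 2*z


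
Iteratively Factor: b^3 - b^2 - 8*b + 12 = (b - 2)*(b^2 + b - 6) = (b - 2)*(b + 3)*(b - 2)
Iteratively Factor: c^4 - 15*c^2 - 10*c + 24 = (c + 2)*(c^3 - 2*c^2 - 11*c + 12) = (c - 1)*(c + 2)*(c^2 - c - 12) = (c - 1)*(c + 2)*(c + 3)*(c - 4)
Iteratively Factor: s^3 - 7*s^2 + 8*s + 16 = (s - 4)*(s^2 - 3*s - 4) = (s - 4)^2*(s + 1)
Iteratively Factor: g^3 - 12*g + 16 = (g - 2)*(g^2 + 2*g - 8) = (g - 2)^2*(g + 4)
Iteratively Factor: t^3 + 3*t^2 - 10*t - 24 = (t - 3)*(t^2 + 6*t + 8) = (t - 3)*(t + 4)*(t + 2)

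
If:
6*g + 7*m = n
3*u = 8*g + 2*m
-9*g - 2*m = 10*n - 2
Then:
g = 36*u/73 - 2/219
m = 8/219 - 69*u/146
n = 44/219 - 51*u/146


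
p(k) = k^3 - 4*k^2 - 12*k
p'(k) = 3*k^2 - 8*k - 12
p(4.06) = -47.73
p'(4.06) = 4.97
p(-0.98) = 6.98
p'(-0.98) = -1.28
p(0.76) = -10.99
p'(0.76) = -16.35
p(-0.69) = 6.05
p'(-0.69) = -5.05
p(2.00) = -32.00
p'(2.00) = -16.00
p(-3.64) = -57.55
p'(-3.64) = 56.87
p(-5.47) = -217.71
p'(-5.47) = 121.52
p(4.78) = -39.54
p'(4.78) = 18.31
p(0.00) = 0.00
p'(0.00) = -12.00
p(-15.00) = -4095.00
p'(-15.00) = 783.00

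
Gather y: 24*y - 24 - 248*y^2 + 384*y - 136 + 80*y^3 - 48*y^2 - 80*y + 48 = 80*y^3 - 296*y^2 + 328*y - 112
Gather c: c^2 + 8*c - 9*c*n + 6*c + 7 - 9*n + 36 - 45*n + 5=c^2 + c*(14 - 9*n) - 54*n + 48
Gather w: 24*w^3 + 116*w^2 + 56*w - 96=24*w^3 + 116*w^2 + 56*w - 96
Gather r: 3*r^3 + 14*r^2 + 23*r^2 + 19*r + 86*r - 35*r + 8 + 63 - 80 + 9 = 3*r^3 + 37*r^2 + 70*r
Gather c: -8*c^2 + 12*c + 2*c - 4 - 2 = -8*c^2 + 14*c - 6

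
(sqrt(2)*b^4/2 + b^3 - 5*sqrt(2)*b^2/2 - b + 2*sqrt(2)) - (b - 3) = sqrt(2)*b^4/2 + b^3 - 5*sqrt(2)*b^2/2 - 2*b + 2*sqrt(2) + 3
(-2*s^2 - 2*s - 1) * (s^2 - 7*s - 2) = -2*s^4 + 12*s^3 + 17*s^2 + 11*s + 2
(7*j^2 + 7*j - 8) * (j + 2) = 7*j^3 + 21*j^2 + 6*j - 16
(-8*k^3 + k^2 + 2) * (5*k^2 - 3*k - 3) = -40*k^5 + 29*k^4 + 21*k^3 + 7*k^2 - 6*k - 6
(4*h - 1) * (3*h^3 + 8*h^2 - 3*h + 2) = 12*h^4 + 29*h^3 - 20*h^2 + 11*h - 2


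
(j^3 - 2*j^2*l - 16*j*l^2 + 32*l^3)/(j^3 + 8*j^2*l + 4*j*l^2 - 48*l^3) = (j - 4*l)/(j + 6*l)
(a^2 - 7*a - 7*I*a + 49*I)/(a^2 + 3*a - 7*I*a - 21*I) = (a - 7)/(a + 3)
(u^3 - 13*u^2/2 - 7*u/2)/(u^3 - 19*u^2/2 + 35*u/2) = (2*u + 1)/(2*u - 5)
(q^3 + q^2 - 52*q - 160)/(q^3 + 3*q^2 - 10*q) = (q^2 - 4*q - 32)/(q*(q - 2))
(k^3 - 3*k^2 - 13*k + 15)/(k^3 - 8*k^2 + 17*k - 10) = (k + 3)/(k - 2)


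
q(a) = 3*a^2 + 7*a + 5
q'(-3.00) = -11.00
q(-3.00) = 11.00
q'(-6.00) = -29.00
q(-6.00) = 71.00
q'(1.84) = 18.04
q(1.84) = 28.04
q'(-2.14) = -5.84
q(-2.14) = 3.76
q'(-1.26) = -0.56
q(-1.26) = 0.94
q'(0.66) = 10.96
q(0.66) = 10.93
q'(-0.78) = 2.32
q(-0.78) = 1.37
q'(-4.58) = -20.48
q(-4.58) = 35.87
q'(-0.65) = 3.10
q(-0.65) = 1.72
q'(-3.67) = -15.02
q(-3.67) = 19.72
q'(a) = 6*a + 7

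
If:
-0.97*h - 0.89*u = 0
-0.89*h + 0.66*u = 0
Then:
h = 0.00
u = 0.00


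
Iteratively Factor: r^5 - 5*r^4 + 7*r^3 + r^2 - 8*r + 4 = (r + 1)*(r^4 - 6*r^3 + 13*r^2 - 12*r + 4) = (r - 2)*(r + 1)*(r^3 - 4*r^2 + 5*r - 2) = (r - 2)^2*(r + 1)*(r^2 - 2*r + 1) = (r - 2)^2*(r - 1)*(r + 1)*(r - 1)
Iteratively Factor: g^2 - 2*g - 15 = (g + 3)*(g - 5)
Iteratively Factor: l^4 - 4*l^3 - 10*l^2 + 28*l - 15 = (l - 1)*(l^3 - 3*l^2 - 13*l + 15) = (l - 1)*(l + 3)*(l^2 - 6*l + 5) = (l - 5)*(l - 1)*(l + 3)*(l - 1)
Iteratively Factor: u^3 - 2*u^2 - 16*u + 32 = (u - 2)*(u^2 - 16) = (u - 2)*(u + 4)*(u - 4)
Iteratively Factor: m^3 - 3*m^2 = (m)*(m^2 - 3*m) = m*(m - 3)*(m)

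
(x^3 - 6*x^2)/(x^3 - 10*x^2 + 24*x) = x/(x - 4)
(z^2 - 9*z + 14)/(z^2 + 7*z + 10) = (z^2 - 9*z + 14)/(z^2 + 7*z + 10)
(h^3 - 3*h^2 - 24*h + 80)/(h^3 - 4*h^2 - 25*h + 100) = (h - 4)/(h - 5)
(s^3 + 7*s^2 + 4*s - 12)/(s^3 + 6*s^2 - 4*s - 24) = (s - 1)/(s - 2)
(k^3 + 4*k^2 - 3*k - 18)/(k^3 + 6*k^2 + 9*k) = (k - 2)/k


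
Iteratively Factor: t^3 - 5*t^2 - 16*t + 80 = (t + 4)*(t^2 - 9*t + 20) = (t - 5)*(t + 4)*(t - 4)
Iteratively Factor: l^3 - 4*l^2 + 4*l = (l - 2)*(l^2 - 2*l) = l*(l - 2)*(l - 2)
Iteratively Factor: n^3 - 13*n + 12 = (n + 4)*(n^2 - 4*n + 3) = (n - 1)*(n + 4)*(n - 3)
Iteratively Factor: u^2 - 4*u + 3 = (u - 1)*(u - 3)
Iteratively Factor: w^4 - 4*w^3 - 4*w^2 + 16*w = (w - 2)*(w^3 - 2*w^2 - 8*w) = w*(w - 2)*(w^2 - 2*w - 8) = w*(w - 4)*(w - 2)*(w + 2)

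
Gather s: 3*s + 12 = 3*s + 12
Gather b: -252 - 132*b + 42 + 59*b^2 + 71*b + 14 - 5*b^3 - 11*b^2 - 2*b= -5*b^3 + 48*b^2 - 63*b - 196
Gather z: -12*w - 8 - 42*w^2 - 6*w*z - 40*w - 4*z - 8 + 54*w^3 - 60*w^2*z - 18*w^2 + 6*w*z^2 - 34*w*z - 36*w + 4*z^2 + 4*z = 54*w^3 - 60*w^2 - 88*w + z^2*(6*w + 4) + z*(-60*w^2 - 40*w) - 16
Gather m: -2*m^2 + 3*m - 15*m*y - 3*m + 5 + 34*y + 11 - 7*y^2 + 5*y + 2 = -2*m^2 - 15*m*y - 7*y^2 + 39*y + 18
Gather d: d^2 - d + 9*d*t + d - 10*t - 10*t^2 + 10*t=d^2 + 9*d*t - 10*t^2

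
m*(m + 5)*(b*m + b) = b*m^3 + 6*b*m^2 + 5*b*m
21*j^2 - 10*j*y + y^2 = (-7*j + y)*(-3*j + y)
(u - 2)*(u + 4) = u^2 + 2*u - 8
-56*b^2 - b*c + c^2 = (-8*b + c)*(7*b + c)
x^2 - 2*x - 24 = (x - 6)*(x + 4)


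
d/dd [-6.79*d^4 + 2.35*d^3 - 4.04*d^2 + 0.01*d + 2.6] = -27.16*d^3 + 7.05*d^2 - 8.08*d + 0.01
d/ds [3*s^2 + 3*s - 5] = 6*s + 3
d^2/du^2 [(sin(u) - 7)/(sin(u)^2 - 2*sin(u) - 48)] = (sin(u)^5 - 26*sin(u)^4 + 328*sin(u)^3 - 1426*sin(u)^2 + 2604*sin(u) + 920)/(-sin(u)^2 + 2*sin(u) + 48)^3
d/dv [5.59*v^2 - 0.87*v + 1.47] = 11.18*v - 0.87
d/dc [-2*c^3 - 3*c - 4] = -6*c^2 - 3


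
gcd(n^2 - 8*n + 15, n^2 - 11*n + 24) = n - 3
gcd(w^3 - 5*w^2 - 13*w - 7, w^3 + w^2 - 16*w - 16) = w + 1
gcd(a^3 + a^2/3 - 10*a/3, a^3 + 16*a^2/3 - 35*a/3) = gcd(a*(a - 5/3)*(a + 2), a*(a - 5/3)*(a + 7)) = a^2 - 5*a/3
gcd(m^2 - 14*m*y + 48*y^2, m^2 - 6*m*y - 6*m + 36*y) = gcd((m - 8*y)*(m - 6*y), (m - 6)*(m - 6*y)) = -m + 6*y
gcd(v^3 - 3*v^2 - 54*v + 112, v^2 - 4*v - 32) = v - 8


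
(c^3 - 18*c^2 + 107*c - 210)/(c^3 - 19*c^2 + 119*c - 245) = (c - 6)/(c - 7)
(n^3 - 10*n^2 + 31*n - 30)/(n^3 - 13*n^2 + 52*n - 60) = (n - 3)/(n - 6)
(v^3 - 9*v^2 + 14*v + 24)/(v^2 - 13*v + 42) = (v^2 - 3*v - 4)/(v - 7)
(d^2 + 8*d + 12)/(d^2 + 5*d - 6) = (d + 2)/(d - 1)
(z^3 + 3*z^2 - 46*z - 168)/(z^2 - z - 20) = (z^2 - z - 42)/(z - 5)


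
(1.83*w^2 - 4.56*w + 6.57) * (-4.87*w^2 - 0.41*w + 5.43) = -8.9121*w^4 + 21.4569*w^3 - 20.1894*w^2 - 27.4545*w + 35.6751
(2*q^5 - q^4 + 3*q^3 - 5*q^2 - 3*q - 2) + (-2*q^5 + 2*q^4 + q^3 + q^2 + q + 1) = q^4 + 4*q^3 - 4*q^2 - 2*q - 1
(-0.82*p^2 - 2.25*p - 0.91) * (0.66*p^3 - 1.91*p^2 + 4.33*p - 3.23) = -0.5412*p^5 + 0.0811999999999997*p^4 + 0.1463*p^3 - 5.3558*p^2 + 3.3272*p + 2.9393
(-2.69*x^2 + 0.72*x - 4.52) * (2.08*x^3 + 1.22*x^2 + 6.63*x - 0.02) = -5.5952*x^5 - 1.7842*x^4 - 26.3579*x^3 - 0.686999999999999*x^2 - 29.982*x + 0.0904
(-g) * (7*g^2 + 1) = -7*g^3 - g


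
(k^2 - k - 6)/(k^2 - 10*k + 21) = (k + 2)/(k - 7)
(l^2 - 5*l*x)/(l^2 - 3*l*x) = (l - 5*x)/(l - 3*x)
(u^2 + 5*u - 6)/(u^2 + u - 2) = (u + 6)/(u + 2)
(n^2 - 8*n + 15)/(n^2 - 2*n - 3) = (n - 5)/(n + 1)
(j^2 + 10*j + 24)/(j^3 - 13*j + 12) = (j + 6)/(j^2 - 4*j + 3)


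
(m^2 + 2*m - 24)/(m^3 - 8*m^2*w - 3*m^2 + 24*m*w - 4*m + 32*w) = (-m - 6)/(-m^2 + 8*m*w - m + 8*w)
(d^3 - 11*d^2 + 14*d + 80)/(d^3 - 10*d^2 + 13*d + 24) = (d^2 - 3*d - 10)/(d^2 - 2*d - 3)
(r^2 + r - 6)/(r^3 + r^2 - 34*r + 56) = (r + 3)/(r^2 + 3*r - 28)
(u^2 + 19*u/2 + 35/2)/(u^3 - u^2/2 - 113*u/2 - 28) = (2*u + 5)/(2*u^2 - 15*u - 8)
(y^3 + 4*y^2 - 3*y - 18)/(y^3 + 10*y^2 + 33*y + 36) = (y - 2)/(y + 4)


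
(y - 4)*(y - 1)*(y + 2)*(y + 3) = y^4 - 15*y^2 - 10*y + 24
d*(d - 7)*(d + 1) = d^3 - 6*d^2 - 7*d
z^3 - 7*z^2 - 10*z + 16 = (z - 8)*(z - 1)*(z + 2)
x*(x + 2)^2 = x^3 + 4*x^2 + 4*x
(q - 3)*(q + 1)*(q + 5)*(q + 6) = q^4 + 9*q^3 + 5*q^2 - 93*q - 90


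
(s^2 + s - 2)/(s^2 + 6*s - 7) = (s + 2)/(s + 7)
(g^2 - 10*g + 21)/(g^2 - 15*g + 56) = (g - 3)/(g - 8)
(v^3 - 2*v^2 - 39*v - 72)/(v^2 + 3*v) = v - 5 - 24/v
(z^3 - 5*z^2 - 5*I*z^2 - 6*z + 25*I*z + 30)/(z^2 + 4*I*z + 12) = (z^2 - z*(5 + 3*I) + 15*I)/(z + 6*I)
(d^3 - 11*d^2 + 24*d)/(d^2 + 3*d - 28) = d*(d^2 - 11*d + 24)/(d^2 + 3*d - 28)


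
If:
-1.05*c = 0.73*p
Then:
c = -0.695238095238095*p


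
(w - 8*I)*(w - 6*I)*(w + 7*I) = w^3 - 7*I*w^2 + 50*w - 336*I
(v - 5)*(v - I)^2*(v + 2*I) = v^4 - 5*v^3 + 3*v^2 - 15*v - 2*I*v + 10*I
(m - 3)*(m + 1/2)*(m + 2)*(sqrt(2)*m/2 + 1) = sqrt(2)*m^4/2 - sqrt(2)*m^3/4 + m^3 - 13*sqrt(2)*m^2/4 - m^2/2 - 13*m/2 - 3*sqrt(2)*m/2 - 3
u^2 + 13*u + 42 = (u + 6)*(u + 7)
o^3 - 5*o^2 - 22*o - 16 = (o - 8)*(o + 1)*(o + 2)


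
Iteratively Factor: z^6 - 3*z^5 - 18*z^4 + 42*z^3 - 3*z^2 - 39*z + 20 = (z + 4)*(z^5 - 7*z^4 + 10*z^3 + 2*z^2 - 11*z + 5) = (z - 1)*(z + 4)*(z^4 - 6*z^3 + 4*z^2 + 6*z - 5) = (z - 1)^2*(z + 4)*(z^3 - 5*z^2 - z + 5) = (z - 5)*(z - 1)^2*(z + 4)*(z^2 - 1) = (z - 5)*(z - 1)^3*(z + 4)*(z + 1)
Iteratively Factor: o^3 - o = (o)*(o^2 - 1) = o*(o + 1)*(o - 1)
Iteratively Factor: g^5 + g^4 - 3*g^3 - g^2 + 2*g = (g - 1)*(g^4 + 2*g^3 - g^2 - 2*g) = (g - 1)^2*(g^3 + 3*g^2 + 2*g) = (g - 1)^2*(g + 2)*(g^2 + g) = (g - 1)^2*(g + 1)*(g + 2)*(g)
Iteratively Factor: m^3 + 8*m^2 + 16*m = (m)*(m^2 + 8*m + 16) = m*(m + 4)*(m + 4)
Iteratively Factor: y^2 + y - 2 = (y - 1)*(y + 2)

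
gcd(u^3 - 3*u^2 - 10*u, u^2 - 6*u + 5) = u - 5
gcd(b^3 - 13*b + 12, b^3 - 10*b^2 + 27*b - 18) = b^2 - 4*b + 3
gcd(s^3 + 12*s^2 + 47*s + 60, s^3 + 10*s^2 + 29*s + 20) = s^2 + 9*s + 20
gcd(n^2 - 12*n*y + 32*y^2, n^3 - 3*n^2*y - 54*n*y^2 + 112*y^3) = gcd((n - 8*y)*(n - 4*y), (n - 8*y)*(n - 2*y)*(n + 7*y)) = -n + 8*y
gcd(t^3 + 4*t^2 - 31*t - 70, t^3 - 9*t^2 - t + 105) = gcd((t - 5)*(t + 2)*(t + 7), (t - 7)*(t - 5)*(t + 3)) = t - 5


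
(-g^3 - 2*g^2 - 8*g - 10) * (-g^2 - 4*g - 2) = g^5 + 6*g^4 + 18*g^3 + 46*g^2 + 56*g + 20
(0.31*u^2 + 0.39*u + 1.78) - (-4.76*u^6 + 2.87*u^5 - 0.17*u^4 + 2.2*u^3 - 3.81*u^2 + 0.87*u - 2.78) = 4.76*u^6 - 2.87*u^5 + 0.17*u^4 - 2.2*u^3 + 4.12*u^2 - 0.48*u + 4.56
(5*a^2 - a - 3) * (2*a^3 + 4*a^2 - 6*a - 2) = 10*a^5 + 18*a^4 - 40*a^3 - 16*a^2 + 20*a + 6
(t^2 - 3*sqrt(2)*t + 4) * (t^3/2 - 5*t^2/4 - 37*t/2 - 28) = t^5/2 - 3*sqrt(2)*t^4/2 - 5*t^4/4 - 33*t^3/2 + 15*sqrt(2)*t^3/4 - 33*t^2 + 111*sqrt(2)*t^2/2 - 74*t + 84*sqrt(2)*t - 112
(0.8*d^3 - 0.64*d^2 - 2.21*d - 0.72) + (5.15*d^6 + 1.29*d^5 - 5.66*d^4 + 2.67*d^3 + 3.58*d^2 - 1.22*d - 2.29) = 5.15*d^6 + 1.29*d^5 - 5.66*d^4 + 3.47*d^3 + 2.94*d^2 - 3.43*d - 3.01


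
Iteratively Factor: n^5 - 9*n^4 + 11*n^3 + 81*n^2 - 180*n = (n + 3)*(n^4 - 12*n^3 + 47*n^2 - 60*n) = n*(n + 3)*(n^3 - 12*n^2 + 47*n - 60) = n*(n - 5)*(n + 3)*(n^2 - 7*n + 12) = n*(n - 5)*(n - 4)*(n + 3)*(n - 3)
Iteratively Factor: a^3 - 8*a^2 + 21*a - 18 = (a - 3)*(a^2 - 5*a + 6) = (a - 3)*(a - 2)*(a - 3)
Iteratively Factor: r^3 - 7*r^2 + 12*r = (r - 3)*(r^2 - 4*r) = r*(r - 3)*(r - 4)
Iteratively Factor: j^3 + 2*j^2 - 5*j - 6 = (j - 2)*(j^2 + 4*j + 3) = (j - 2)*(j + 3)*(j + 1)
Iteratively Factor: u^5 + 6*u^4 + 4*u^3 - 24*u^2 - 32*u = (u + 2)*(u^4 + 4*u^3 - 4*u^2 - 16*u) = u*(u + 2)*(u^3 + 4*u^2 - 4*u - 16) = u*(u + 2)^2*(u^2 + 2*u - 8) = u*(u - 2)*(u + 2)^2*(u + 4)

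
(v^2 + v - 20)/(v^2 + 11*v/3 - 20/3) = 3*(v - 4)/(3*v - 4)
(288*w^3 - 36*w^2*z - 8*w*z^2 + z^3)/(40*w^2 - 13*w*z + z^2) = (-36*w^2 + z^2)/(-5*w + z)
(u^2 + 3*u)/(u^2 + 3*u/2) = 2*(u + 3)/(2*u + 3)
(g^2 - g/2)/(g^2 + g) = (g - 1/2)/(g + 1)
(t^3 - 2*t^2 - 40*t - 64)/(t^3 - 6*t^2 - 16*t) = (t + 4)/t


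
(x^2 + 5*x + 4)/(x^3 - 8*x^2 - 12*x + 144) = (x + 1)/(x^2 - 12*x + 36)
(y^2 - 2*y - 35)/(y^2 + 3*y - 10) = (y - 7)/(y - 2)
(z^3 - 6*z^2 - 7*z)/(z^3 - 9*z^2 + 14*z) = (z + 1)/(z - 2)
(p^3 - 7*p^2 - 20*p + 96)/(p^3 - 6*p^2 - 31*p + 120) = (p + 4)/(p + 5)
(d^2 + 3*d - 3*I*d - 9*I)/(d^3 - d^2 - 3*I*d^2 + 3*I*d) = (d + 3)/(d*(d - 1))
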